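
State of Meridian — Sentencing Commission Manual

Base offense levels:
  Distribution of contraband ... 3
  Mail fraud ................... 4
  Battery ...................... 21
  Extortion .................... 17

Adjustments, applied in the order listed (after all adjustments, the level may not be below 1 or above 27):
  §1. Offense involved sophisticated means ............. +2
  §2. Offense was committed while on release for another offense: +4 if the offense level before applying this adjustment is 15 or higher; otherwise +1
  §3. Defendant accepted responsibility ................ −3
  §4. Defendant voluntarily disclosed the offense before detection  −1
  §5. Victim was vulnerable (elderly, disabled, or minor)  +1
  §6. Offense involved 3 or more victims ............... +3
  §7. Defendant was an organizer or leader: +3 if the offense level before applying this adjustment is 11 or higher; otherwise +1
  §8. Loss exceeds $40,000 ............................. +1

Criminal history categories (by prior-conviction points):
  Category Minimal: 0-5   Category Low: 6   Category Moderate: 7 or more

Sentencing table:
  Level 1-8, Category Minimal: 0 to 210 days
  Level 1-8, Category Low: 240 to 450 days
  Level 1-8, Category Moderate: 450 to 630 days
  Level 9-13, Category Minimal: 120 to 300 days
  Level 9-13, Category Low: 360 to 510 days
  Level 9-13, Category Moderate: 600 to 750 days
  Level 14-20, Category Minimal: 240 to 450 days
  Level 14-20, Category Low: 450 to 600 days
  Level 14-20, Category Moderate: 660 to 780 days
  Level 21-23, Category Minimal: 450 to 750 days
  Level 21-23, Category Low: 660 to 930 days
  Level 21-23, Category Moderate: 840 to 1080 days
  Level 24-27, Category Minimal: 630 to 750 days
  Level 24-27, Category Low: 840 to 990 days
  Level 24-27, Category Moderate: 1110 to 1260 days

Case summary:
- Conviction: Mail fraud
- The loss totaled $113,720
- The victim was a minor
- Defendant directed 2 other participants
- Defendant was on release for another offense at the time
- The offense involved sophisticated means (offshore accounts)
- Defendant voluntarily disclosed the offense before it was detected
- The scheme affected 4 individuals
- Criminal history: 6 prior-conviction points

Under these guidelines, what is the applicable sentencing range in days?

Base offense level for mail fraud: 4.
§1 applies: 4 + 2 = 6.
§2 applies (level before this adjustment is 6 < 15, so +1): 6 + 1 = 7.
§3 does not apply.
§4 applies: 7 − 1 = 6.
§5 applies: 6 + 1 = 7.
§6 applies: 7 + 3 = 10.
§7 applies (level before this adjustment is 10 < 11, so +1): 10 + 1 = 11.
§8 applies: 11 + 1 = 12.
Final offense level: 12.
Criminal history: 6 prior points → Category Low (6).
Level 12 falls in the 9-13 band.
Grid: Level 9-13 × Category Low = 360-510 days.

360-510 days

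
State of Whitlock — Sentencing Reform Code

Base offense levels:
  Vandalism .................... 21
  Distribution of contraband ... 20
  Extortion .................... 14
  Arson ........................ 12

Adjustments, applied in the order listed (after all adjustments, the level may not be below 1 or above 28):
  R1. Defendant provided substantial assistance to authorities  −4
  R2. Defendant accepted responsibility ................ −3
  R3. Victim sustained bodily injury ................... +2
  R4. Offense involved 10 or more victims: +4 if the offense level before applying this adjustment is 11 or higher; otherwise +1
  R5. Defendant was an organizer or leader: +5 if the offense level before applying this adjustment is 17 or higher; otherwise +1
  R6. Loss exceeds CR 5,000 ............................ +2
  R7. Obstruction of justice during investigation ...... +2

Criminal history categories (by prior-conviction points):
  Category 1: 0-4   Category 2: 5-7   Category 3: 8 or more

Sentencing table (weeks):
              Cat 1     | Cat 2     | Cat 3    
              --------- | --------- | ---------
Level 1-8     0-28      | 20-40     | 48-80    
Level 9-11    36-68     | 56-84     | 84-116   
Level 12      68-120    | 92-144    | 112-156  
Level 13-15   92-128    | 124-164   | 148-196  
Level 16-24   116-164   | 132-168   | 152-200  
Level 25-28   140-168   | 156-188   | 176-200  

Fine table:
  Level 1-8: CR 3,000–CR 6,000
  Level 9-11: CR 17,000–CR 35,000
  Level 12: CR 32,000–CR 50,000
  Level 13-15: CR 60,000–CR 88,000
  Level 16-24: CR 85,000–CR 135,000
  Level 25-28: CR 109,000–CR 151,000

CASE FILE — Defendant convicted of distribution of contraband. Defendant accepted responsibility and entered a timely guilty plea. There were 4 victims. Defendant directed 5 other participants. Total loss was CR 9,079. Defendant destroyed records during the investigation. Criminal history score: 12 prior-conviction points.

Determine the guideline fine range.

Base offense level for distribution of contraband: 20.
R2 applies: 20 − 3 = 17.
R3 does not apply.
R4 does not apply.
R5 applies (level before this adjustment is 17 ≥ 17, so +5): 17 + 5 = 22.
R6 applies: 22 + 2 = 24.
R7 applies: 24 + 2 = 26.
Final offense level: 26.
Level 26 falls in the 25-28 band.
Fine table: Level 25-28 → CR 109,000–CR 151,000.

CR 109,000–CR 151,000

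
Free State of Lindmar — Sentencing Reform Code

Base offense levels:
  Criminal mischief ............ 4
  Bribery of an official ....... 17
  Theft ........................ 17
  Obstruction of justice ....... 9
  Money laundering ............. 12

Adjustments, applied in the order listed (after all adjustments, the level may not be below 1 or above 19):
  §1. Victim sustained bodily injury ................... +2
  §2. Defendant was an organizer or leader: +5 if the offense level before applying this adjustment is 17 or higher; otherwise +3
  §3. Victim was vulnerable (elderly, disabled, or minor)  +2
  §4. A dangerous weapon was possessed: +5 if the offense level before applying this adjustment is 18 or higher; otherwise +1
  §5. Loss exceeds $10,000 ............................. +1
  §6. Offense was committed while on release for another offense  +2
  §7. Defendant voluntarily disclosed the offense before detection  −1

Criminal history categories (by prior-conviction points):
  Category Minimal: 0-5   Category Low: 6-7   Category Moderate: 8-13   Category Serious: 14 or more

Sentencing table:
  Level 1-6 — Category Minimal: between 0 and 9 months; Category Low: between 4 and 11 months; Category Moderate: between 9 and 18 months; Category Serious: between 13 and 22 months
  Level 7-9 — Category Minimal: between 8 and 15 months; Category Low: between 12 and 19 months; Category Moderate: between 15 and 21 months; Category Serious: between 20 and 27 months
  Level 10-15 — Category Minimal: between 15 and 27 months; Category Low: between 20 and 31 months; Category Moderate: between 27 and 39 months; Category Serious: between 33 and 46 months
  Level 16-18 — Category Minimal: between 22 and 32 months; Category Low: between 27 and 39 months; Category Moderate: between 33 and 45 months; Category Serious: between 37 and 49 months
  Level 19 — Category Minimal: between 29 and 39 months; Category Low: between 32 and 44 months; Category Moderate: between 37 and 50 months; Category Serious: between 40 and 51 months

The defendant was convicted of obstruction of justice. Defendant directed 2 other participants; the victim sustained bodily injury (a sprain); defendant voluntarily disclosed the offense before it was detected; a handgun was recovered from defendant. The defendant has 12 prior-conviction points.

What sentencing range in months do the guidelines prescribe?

27-39 months

Base offense level for obstruction of justice: 9.
§1 applies: 9 + 2 = 11.
§2 applies (level before this adjustment is 11 < 17, so +3): 11 + 3 = 14.
§3 does not apply.
§4 applies (level before this adjustment is 14 < 18, so +1): 14 + 1 = 15.
§5 does not apply.
§7 applies: 15 − 1 = 14.
Final offense level: 14.
Criminal history: 12 prior points → Category Moderate (8-13).
Level 14 falls in the 10-15 band.
Grid: Level 10-15 × Category Moderate = 27-39 months.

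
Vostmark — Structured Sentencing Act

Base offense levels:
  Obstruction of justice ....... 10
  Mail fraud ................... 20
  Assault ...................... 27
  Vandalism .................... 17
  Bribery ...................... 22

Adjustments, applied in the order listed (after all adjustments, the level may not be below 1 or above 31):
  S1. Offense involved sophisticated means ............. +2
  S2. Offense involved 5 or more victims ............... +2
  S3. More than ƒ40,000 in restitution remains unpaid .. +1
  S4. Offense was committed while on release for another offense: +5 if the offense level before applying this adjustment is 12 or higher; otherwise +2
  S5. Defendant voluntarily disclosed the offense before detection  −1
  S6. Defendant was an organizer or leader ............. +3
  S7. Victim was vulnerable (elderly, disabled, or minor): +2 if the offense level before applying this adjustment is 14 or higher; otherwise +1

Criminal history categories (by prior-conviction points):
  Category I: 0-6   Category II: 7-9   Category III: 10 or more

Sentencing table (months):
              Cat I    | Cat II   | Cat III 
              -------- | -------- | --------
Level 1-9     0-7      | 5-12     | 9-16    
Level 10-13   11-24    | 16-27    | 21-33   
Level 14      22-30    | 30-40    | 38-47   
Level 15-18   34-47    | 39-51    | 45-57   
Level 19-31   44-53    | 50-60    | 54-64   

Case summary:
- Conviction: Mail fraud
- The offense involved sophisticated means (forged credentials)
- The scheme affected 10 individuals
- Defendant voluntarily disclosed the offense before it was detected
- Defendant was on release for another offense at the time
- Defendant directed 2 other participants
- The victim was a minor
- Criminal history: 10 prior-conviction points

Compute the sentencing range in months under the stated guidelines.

54-64 months

Base offense level for mail fraud: 20.
S1 applies: 20 + 2 = 22.
S2 applies: 22 + 2 = 24.
S4 applies (level before this adjustment is 24 ≥ 12, so +5): 24 + 5 = 29.
S5 applies: 29 − 1 = 28.
S6 applies: 28 + 3 = 31.
S7 applies (level before this adjustment is 31 ≥ 14, so +2): 31 + 2 = 33.
Level 33 exceeds the maximum of 31; capped at 31.
Final offense level: 31.
Criminal history: 10 prior points → Category III (10+).
Level 31 falls in the 19-31 band.
Grid: Level 19-31 × Category III = 54-64 months.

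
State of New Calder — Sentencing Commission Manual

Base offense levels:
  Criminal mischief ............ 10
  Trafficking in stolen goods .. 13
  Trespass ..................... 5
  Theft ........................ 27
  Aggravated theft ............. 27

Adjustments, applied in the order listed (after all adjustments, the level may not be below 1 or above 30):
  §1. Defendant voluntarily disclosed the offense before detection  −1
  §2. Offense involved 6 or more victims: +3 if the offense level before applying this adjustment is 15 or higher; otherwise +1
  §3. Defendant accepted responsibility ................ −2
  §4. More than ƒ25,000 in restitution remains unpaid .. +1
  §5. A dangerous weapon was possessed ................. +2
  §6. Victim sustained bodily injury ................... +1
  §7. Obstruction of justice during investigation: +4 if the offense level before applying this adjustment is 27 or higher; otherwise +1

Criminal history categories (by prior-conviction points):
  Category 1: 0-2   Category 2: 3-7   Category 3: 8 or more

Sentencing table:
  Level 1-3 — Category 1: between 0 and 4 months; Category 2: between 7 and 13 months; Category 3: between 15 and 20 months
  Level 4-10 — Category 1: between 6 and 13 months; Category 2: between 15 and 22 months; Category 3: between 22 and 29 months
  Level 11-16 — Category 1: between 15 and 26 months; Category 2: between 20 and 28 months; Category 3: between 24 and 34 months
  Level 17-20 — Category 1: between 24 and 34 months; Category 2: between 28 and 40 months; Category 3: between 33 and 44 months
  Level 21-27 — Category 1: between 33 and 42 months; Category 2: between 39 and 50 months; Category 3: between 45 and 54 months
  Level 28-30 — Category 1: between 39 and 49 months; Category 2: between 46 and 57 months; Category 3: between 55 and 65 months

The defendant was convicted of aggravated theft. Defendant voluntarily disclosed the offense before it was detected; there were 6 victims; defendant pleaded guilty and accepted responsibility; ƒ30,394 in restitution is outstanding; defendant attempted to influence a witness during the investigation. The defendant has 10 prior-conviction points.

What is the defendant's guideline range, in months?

55-65 months

Base offense level for aggravated theft: 27.
§1 applies: 27 − 1 = 26.
§2 applies (level before this adjustment is 26 ≥ 15, so +3): 26 + 3 = 29.
§3 applies: 29 − 2 = 27.
§4 applies: 27 + 1 = 28.
§5 does not apply.
§6 does not apply.
§7 applies (level before this adjustment is 28 ≥ 27, so +4): 28 + 4 = 32.
Level 32 exceeds the maximum of 30; capped at 30.
Final offense level: 30.
Criminal history: 10 prior points → Category 3 (8+).
Level 30 falls in the 28-30 band.
Grid: Level 28-30 × Category 3 = 55-65 months.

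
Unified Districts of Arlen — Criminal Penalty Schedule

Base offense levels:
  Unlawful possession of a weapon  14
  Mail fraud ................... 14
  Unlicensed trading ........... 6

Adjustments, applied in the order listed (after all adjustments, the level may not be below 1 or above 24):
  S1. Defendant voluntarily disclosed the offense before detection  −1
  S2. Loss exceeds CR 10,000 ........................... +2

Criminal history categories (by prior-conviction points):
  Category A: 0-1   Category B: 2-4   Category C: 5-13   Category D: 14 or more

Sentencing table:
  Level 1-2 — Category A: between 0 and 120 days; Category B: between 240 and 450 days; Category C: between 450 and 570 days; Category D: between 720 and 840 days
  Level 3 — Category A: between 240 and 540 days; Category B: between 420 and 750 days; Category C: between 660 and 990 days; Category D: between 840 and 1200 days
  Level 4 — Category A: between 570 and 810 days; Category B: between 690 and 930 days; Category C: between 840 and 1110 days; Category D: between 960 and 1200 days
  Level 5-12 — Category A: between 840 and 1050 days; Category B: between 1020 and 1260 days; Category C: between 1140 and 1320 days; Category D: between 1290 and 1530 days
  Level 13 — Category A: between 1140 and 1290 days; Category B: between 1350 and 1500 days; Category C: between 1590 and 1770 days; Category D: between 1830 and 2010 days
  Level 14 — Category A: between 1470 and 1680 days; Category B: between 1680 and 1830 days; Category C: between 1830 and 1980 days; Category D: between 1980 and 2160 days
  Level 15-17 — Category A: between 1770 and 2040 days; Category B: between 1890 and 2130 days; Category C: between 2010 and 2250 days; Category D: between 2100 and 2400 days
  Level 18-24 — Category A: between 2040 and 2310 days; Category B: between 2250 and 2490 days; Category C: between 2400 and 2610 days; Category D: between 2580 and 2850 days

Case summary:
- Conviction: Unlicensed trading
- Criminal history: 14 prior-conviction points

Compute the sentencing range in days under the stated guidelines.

Base offense level for unlicensed trading: 6.
Final offense level: 6.
Criminal history: 14 prior points → Category D (14+).
Level 6 falls in the 5-12 band.
Grid: Level 5-12 × Category D = 1290-1530 days.

1290-1530 days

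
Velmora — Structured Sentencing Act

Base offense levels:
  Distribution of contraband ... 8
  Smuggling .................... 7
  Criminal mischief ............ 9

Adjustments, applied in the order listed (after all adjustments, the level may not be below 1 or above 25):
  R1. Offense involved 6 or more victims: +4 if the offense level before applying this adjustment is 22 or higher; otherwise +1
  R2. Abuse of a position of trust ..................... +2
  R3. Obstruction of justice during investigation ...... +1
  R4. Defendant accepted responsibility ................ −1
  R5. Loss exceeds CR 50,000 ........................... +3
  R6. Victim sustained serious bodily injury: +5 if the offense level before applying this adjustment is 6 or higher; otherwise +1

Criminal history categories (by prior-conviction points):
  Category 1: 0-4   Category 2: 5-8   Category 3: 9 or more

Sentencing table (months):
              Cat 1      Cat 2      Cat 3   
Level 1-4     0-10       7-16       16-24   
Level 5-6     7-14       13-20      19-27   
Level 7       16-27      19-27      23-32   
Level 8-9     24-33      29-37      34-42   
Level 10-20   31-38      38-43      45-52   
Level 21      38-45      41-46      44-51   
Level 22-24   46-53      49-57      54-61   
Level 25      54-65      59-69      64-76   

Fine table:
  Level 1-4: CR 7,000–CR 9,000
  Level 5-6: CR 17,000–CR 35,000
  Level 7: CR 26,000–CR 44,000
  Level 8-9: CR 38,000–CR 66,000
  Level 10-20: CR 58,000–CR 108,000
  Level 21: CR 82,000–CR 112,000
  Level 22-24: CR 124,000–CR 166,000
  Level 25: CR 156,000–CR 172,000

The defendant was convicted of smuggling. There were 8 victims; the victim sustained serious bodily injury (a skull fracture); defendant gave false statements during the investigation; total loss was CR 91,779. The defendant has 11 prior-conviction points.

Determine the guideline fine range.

Base offense level for smuggling: 7.
R1 applies (level before this adjustment is 7 < 22, so +1): 7 + 1 = 8.
R2 does not apply.
R3 applies: 8 + 1 = 9.
R4 does not apply.
R5 applies: 9 + 3 = 12.
R6 applies (level before this adjustment is 12 ≥ 6, so +5): 12 + 5 = 17.
Final offense level: 17.
Level 17 falls in the 10-20 band.
Fine table: Level 10-20 → CR 58,000–CR 108,000.

CR 58,000–CR 108,000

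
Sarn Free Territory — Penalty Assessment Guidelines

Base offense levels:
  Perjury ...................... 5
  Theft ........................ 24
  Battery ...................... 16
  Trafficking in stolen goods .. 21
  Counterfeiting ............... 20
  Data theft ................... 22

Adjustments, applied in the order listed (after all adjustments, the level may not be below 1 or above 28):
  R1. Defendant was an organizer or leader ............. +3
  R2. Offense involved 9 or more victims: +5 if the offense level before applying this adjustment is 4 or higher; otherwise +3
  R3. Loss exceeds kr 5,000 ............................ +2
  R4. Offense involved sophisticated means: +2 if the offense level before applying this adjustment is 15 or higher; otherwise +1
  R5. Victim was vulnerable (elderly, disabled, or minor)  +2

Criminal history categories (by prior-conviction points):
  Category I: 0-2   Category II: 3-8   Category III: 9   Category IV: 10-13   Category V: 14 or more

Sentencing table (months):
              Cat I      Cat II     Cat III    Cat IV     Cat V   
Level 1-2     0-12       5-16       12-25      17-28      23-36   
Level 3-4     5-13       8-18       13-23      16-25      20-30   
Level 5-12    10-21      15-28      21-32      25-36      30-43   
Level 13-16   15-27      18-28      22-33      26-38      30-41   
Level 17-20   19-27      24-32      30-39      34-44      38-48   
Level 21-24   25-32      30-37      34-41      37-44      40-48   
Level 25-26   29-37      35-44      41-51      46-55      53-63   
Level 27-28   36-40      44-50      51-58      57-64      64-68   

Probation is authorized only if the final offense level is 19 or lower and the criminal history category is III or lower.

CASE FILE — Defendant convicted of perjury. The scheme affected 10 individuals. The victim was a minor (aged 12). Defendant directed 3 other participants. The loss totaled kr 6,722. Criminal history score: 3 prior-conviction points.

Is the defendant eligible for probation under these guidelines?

Base offense level for perjury: 5.
R1 applies: 5 + 3 = 8.
R2 applies (level before this adjustment is 8 ≥ 4, so +5): 8 + 5 = 13.
R3 applies: 13 + 2 = 15.
R5 applies: 15 + 2 = 17.
Final offense level: 17.
Criminal history: 3 prior points → Category II (3-8).
Level 17 falls in the 17-20 band.
Grid: Level 17-20 × Category II = 24-32 months.
Probation check: level 17 ≤ 19 and category II ≤ III → eligible.

Yes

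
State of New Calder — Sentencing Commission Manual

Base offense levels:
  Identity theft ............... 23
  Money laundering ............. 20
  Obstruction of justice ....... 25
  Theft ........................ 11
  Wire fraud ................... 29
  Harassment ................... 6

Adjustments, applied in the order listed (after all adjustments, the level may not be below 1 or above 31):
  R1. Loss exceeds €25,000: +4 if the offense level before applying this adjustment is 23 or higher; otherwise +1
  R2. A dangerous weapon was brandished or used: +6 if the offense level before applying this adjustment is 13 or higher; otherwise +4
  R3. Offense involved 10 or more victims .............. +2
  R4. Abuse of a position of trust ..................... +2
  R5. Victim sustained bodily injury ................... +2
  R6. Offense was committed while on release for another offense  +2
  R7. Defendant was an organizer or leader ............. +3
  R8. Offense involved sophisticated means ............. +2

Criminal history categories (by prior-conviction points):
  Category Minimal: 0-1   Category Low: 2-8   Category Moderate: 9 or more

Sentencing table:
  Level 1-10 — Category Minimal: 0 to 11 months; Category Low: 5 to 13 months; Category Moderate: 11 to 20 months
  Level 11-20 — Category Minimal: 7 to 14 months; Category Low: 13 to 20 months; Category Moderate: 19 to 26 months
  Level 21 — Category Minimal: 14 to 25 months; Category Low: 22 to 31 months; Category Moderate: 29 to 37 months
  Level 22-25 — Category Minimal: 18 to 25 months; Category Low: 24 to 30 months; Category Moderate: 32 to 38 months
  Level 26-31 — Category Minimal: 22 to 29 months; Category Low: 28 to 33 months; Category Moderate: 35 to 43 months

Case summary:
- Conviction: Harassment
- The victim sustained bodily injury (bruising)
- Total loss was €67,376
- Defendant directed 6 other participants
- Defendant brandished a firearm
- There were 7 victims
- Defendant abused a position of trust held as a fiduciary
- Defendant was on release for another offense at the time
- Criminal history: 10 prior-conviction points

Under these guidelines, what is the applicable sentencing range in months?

19-26 months

Base offense level for harassment: 6.
R1 applies (level before this adjustment is 6 < 23, so +1): 6 + 1 = 7.
R2 applies (level before this adjustment is 7 < 13, so +4): 7 + 4 = 11.
R3 does not apply.
R4 applies: 11 + 2 = 13.
R5 applies: 13 + 2 = 15.
R6 applies: 15 + 2 = 17.
R7 applies: 17 + 3 = 20.
Final offense level: 20.
Criminal history: 10 prior points → Category Moderate (9+).
Level 20 falls in the 11-20 band.
Grid: Level 11-20 × Category Moderate = 19-26 months.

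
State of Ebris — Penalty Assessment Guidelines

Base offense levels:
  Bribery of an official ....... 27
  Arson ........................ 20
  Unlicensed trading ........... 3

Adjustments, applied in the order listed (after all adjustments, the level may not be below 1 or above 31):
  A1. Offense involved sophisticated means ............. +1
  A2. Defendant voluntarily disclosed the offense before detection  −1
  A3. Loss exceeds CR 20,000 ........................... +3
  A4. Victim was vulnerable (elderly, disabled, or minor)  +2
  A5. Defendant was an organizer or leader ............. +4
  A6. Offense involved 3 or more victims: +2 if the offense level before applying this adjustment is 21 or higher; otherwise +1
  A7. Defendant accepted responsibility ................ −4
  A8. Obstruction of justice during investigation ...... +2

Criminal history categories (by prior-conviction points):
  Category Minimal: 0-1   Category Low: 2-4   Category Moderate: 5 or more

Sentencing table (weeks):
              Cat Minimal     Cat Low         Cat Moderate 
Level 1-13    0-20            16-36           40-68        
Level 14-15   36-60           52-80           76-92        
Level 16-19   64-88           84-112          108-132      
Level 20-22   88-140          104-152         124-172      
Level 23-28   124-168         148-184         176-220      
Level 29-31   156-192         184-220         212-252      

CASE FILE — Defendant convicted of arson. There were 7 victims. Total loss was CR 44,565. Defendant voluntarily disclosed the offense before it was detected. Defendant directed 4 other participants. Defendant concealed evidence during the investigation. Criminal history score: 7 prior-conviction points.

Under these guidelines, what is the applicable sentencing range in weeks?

212-252 weeks

Base offense level for arson: 20.
A1 does not apply.
A2 applies: 20 − 1 = 19.
A3 applies: 19 + 3 = 22.
A4 does not apply.
A5 applies: 22 + 4 = 26.
A6 applies (level before this adjustment is 26 ≥ 21, so +2): 26 + 2 = 28.
A7 does not apply.
A8 applies: 28 + 2 = 30.
Final offense level: 30.
Criminal history: 7 prior points → Category Moderate (5+).
Level 30 falls in the 29-31 band.
Grid: Level 29-31 × Category Moderate = 212-252 weeks.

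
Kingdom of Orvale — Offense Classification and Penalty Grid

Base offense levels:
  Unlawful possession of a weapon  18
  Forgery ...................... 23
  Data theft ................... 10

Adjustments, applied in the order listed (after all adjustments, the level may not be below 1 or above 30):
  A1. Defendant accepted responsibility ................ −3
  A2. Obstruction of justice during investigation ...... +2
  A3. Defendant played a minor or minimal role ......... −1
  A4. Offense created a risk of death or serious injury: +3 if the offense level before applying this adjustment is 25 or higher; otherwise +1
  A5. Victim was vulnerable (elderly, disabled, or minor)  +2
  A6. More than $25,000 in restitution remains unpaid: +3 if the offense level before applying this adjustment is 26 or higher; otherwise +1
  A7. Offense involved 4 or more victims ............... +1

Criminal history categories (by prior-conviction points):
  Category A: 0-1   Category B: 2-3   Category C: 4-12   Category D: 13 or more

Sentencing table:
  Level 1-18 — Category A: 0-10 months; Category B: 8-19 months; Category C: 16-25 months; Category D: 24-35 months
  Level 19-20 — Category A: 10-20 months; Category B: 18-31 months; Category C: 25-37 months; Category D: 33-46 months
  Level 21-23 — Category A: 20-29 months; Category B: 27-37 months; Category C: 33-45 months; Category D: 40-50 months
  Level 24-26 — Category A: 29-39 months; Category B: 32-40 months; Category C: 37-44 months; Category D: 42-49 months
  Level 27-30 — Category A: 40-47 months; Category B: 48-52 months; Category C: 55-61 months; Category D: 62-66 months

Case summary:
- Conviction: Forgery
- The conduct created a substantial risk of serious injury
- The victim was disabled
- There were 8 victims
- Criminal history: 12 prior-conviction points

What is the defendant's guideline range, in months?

Base offense level for forgery: 23.
A1 does not apply.
A3 does not apply.
A4 applies (level before this adjustment is 23 < 25, so +1): 23 + 1 = 24.
A5 applies: 24 + 2 = 26.
A6 does not apply.
A7 applies: 26 + 1 = 27.
Final offense level: 27.
Criminal history: 12 prior points → Category C (4-12).
Level 27 falls in the 27-30 band.
Grid: Level 27-30 × Category C = 55-61 months.

55-61 months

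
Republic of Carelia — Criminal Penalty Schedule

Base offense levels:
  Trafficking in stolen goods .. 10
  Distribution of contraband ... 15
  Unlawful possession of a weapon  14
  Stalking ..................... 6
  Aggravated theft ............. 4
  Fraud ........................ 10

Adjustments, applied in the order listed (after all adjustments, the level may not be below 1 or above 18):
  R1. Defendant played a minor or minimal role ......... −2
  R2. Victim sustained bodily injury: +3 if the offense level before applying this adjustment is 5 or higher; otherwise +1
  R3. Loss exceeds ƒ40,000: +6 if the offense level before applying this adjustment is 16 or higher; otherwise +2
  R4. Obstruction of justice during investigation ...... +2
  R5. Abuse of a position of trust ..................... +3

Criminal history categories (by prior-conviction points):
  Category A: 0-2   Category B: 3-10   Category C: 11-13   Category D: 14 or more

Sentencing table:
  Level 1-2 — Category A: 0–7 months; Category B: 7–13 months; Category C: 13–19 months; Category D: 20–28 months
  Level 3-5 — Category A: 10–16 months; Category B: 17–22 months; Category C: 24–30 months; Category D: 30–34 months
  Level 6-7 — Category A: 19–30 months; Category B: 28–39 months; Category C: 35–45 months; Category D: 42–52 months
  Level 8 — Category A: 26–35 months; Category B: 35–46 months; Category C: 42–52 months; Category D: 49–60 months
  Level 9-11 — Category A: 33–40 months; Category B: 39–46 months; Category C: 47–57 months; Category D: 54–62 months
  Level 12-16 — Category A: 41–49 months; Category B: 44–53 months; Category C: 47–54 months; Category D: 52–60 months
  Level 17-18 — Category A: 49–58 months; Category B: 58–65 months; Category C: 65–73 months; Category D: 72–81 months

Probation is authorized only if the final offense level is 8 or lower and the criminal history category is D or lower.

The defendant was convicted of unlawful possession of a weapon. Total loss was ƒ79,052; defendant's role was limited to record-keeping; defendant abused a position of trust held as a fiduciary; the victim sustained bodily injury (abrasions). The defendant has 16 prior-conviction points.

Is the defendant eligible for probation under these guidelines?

Base offense level for unlawful possession of a weapon: 14.
R1 applies: 14 − 2 = 12.
R2 applies (level before this adjustment is 12 ≥ 5, so +3): 12 + 3 = 15.
R3 applies (level before this adjustment is 15 < 16, so +2): 15 + 2 = 17.
R5 applies: 17 + 3 = 20.
Level 20 exceeds the maximum of 18; capped at 18.
Final offense level: 18.
Criminal history: 16 prior points → Category D (14+).
Level 18 falls in the 17-18 band.
Grid: Level 17-18 × Category D = 72-81 months.
Probation check: level 18 > 8 and category D ≤ D → not eligible.

No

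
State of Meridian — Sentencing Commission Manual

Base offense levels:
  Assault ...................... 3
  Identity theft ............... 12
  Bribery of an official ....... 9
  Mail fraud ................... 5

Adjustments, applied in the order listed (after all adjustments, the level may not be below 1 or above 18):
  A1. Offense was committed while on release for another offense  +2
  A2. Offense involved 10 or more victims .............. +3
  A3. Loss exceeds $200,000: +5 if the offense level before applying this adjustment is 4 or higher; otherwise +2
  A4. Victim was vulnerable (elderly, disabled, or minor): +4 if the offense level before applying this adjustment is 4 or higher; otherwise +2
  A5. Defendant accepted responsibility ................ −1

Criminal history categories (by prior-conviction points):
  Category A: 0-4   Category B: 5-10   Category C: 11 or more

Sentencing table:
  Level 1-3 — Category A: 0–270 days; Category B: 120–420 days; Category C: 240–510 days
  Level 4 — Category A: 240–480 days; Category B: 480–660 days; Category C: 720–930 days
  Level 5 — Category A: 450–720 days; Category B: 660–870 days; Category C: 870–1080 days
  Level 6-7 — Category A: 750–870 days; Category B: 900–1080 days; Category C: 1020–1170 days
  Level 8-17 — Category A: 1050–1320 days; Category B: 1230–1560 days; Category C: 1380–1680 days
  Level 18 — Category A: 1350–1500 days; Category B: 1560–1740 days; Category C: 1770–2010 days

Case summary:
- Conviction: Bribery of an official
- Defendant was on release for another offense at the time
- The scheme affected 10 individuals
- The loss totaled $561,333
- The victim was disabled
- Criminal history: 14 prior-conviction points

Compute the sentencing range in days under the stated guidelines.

1770-2010 days

Base offense level for bribery of an official: 9.
A1 applies: 9 + 2 = 11.
A2 applies: 11 + 3 = 14.
A3 applies (level before this adjustment is 14 ≥ 4, so +5): 14 + 5 = 19.
A4 applies (level before this adjustment is 19 ≥ 4, so +4): 19 + 4 = 23.
A5 does not apply.
Level 23 exceeds the maximum of 18; capped at 18.
Final offense level: 18.
Criminal history: 14 prior points → Category C (11+).
Level 18 falls in the 18 band.
Grid: Level 18 × Category C = 1770-2010 days.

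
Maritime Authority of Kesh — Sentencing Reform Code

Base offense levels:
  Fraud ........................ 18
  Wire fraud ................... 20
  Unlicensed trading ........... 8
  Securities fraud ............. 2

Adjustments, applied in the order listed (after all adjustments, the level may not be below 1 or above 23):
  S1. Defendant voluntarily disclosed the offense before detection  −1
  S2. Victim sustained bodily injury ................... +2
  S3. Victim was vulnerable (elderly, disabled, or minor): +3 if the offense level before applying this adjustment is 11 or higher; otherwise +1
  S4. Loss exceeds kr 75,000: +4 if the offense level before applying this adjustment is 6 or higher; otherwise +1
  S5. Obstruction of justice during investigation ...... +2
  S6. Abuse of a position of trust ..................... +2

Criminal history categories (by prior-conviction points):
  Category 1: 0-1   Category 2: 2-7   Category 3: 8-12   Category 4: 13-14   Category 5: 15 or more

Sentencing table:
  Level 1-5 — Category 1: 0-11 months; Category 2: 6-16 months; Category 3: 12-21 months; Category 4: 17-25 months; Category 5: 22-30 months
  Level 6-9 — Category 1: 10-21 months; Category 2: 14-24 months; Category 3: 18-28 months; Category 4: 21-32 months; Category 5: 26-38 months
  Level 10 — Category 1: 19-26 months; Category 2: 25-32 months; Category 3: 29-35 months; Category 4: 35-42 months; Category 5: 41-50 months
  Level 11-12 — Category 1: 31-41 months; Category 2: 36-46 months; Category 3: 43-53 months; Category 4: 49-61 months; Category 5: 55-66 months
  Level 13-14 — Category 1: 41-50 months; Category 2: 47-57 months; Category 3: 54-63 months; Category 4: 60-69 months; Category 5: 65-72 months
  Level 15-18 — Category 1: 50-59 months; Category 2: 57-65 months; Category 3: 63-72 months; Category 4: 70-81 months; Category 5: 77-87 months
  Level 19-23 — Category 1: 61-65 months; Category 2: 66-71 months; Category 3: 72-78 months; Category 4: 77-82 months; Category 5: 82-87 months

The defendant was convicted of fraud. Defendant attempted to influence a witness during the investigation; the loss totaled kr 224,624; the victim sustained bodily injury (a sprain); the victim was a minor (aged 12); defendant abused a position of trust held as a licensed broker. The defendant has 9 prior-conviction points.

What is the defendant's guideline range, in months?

72-78 months

Base offense level for fraud: 18.
S1 does not apply.
S2 applies: 18 + 2 = 20.
S3 applies (level before this adjustment is 20 ≥ 11, so +3): 20 + 3 = 23.
S4 applies (level before this adjustment is 23 ≥ 6, so +4): 23 + 4 = 27.
S5 applies: 27 + 2 = 29.
S6 applies: 29 + 2 = 31.
Level 31 exceeds the maximum of 23; capped at 23.
Final offense level: 23.
Criminal history: 9 prior points → Category 3 (8-12).
Level 23 falls in the 19-23 band.
Grid: Level 19-23 × Category 3 = 72-78 months.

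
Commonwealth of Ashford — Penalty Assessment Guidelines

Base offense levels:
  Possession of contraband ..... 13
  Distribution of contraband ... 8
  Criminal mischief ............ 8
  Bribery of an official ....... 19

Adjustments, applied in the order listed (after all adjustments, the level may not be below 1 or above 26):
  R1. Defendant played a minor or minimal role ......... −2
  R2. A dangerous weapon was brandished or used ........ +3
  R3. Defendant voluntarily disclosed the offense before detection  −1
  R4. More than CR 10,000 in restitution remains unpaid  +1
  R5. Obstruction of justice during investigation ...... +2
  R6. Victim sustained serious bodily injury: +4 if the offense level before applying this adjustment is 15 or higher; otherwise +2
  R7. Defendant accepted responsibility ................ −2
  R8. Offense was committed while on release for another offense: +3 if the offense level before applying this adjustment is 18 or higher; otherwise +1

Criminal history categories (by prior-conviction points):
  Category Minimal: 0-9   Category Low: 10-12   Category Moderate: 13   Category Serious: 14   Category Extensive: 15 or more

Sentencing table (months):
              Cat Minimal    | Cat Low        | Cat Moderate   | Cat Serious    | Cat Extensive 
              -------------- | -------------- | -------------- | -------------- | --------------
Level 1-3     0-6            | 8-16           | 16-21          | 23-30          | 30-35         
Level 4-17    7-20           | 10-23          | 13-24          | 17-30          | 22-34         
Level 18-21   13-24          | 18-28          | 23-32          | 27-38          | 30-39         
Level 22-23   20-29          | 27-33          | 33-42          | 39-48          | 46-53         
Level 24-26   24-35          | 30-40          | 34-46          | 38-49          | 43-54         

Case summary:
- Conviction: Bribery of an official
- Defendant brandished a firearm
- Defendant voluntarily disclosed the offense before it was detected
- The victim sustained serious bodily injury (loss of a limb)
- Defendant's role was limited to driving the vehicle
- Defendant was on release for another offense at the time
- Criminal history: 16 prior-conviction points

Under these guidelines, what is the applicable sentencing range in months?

43-54 months

Base offense level for bribery of an official: 19.
R1 applies: 19 − 2 = 17.
R2 applies: 17 + 3 = 20.
R3 applies: 20 − 1 = 19.
R4 does not apply.
R6 applies (level before this adjustment is 19 ≥ 15, so +4): 19 + 4 = 23.
R7 does not apply.
R8 applies (level before this adjustment is 23 ≥ 18, so +3): 23 + 3 = 26.
Final offense level: 26.
Criminal history: 16 prior points → Category Extensive (15+).
Level 26 falls in the 24-26 band.
Grid: Level 24-26 × Category Extensive = 43-54 months.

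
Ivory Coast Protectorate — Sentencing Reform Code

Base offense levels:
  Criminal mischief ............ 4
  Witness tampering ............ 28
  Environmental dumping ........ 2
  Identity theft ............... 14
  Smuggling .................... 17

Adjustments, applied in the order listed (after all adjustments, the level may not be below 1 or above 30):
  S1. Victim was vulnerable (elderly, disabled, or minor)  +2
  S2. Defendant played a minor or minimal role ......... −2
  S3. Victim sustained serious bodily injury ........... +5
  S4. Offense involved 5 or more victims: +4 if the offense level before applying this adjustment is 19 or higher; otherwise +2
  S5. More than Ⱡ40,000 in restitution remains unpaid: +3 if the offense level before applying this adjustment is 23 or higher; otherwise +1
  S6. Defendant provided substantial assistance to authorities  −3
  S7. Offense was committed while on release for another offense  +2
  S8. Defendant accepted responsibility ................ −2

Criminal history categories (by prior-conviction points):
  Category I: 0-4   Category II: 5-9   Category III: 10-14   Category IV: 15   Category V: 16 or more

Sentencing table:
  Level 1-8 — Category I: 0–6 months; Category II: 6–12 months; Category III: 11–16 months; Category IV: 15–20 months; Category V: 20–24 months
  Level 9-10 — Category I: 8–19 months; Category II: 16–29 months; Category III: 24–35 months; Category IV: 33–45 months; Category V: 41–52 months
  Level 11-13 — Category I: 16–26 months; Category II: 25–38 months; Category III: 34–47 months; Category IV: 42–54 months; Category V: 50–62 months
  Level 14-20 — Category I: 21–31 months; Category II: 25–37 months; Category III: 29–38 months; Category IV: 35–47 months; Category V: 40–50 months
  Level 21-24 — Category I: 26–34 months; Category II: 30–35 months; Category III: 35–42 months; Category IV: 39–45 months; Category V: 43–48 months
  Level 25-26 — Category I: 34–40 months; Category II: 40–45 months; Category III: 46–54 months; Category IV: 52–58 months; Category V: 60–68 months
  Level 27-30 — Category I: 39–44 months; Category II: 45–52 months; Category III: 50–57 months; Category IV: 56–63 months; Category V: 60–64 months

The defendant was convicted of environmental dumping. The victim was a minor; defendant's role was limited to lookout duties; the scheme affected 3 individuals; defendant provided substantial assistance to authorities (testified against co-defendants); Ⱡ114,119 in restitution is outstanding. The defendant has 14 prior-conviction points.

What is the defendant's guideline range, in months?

11-16 months

Base offense level for environmental dumping: 2.
S1 applies: 2 + 2 = 4.
S2 applies: 4 − 2 = 2.
S3 does not apply.
S5 applies (level before this adjustment is 2 < 23, so +1): 2 + 1 = 3.
S6 applies: 3 − 3 = 0.
Level 0 is below the minimum of 1; floored at 1.
Final offense level: 1.
Criminal history: 14 prior points → Category III (10-14).
Level 1 falls in the 1-8 band.
Grid: Level 1-8 × Category III = 11-16 months.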